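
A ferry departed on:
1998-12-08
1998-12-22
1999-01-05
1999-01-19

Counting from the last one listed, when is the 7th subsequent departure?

1999-04-27

Every event comes 14 days after the last (14, 14, 14).
1999-01-19 + 14 days = 1999-02-02.
1999-02-02 + 14 days = 1999-02-16.
1999-02-16 + 14 days = 1999-03-02.
1999-03-02 + 14 days = 1999-03-16.
1999-03-16 + 14 days = 1999-03-30.
1999-03-30 + 14 days = 1999-04-13.
1999-04-13 + 14 days = 1999-04-27.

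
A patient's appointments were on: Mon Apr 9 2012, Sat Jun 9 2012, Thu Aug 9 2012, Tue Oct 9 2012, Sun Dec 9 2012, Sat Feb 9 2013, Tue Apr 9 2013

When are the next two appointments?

Gaps: 61, 61, 61, 61, 62, 59 days — not constant. Every event is on the 9th of the month.
Pattern: the 9th of every 2 months.
June 2013: Sun Jun 9 2013.
August 2013: Fri Aug 9 2013.

Sun Jun 9 2013, Fri Aug 9 2013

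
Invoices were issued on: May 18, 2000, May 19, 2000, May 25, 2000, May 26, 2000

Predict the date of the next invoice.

The gap pattern 1, 6, 1 repeats every 2 events.
These are the Thursdays and Fridays of each week.
The following Thursday is June 1, 2000.

June 1, 2000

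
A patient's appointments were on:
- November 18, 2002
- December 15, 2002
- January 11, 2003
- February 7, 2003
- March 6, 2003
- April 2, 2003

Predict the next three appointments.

Gaps between consecutive events: 27, 27, 27, 27, 27 days — a constant 27-day interval.
April 2, 2003 + 27 days = April 29, 2003.
April 29, 2003 + 27 days = May 26, 2003.
May 26, 2003 + 27 days = June 22, 2003.

April 29, 2003; May 26, 2003; June 22, 2003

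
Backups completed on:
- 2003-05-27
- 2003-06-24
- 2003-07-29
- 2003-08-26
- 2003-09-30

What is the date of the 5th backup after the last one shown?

2004-02-24

These are Tuesdays with 28, 35, 28, 35-day gaps.
Each is the final Tuesday of its month — 2003-07-29 is past the 28th, so '4th Tuesday' doesn't fit.
Last Tuesday of October 2003: 2003-10-28.
November 2003 ends with Tuesday 2003-11-25.
Last Tuesday of December 2003: 2003-12-30.
Last Tuesday of January 2004: 2004-01-27.
Last Tuesday of February 2004: 2004-02-24.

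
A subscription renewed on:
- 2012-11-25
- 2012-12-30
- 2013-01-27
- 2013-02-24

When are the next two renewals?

2013-03-31, 2013-04-28

All Sundays; the gaps (35, 28, 28) vary with month length.
This is the last Sunday of each month.
March 2013 ends with Sunday 2013-03-31.
Last Sunday of April 2013: 2013-04-28.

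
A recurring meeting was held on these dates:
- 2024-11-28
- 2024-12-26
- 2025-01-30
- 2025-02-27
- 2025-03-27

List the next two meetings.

All Thursdays; the gaps (28, 35, 28, 28) vary with month length.
This is the last Thursday of each month.
Last Thursday of April 2025: 2025-04-24.
Last Thursday of May 2025: 2025-05-29.

2025-04-24, 2025-05-29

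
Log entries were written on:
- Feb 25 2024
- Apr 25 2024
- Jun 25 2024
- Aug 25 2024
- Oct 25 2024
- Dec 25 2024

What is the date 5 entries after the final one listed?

The day-of-month is always 25 (60, 61, 61, 61, 61 days between events).
So this recurs on the 25th of every 2 months.
Next: February 2025 → Feb 25 2025.
Next: April 2025 → Apr 25 2025.
June 2025: Jun 25 2025.
August 2025: Aug 25 2025.
October 2025: Oct 25 2025.

Oct 25 2025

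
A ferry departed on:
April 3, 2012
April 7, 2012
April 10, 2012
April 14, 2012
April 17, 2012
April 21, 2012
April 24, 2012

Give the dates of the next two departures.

Every event lands on a Tuesday or Saturday (gaps cycle 4, 3, 4, 3, 4, 3).
So the schedule is: every Tuesday and Saturday.
The following Saturday is April 28, 2012.
The following Tuesday is May 1, 2012.

April 28, 2012; May 1, 2012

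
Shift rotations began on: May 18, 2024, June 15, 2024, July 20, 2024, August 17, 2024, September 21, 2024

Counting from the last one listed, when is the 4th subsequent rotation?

January 18, 2025

All dates are Saturdays, 28, 35, 28, 35 days apart.
Specifically, the 3rd Saturday of each month.
October 2024 — 3rd Saturday is October 19, 2024.
November 2024 — 3rd Saturday is November 16, 2024.
3rd Saturday of December 2024: December 21, 2024.
3rd Saturday of January 2025: January 18, 2025.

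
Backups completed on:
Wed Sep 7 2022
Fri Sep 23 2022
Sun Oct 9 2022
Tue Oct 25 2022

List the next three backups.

Thu Nov 10 2022, Sat Nov 26 2022, Mon Dec 12 2022

The spacing is 16, 16, 16 days — always 16 days.
Tue Oct 25 2022 + 16 days = Thu Nov 10 2022.
Thu Nov 10 2022 + 16 days = Sat Nov 26 2022.
Sat Nov 26 2022 + 16 days = Mon Dec 12 2022.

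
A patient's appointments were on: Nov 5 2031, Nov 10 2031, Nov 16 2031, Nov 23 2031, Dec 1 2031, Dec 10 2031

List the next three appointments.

Dec 20 2031, Dec 31 2031, Jan 12 2032

Intervals are 5, 6, 7, 8, 9 days — an arithmetic progression with common difference 1.
Next gap: 10 days. Dec 10 2031 + 10 days = Dec 20 2031.
Next gap: 11 days. Dec 20 2031 + 11 days = Dec 31 2031.
Next gap: 12 days. Dec 31 2031 + 12 days = Jan 12 2032.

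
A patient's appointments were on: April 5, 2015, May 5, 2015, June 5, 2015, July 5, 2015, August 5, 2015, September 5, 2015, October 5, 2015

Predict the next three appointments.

Each date is the 5th; the gaps (30, 31, 30, 31, 31, 30) track the month lengths.
The rule is the 5th of each month.
Next: November 2015 → November 5, 2015.
Next: December 2015 → December 5, 2015.
January 2016: January 5, 2016.

November 5, 2015; December 5, 2015; January 5, 2016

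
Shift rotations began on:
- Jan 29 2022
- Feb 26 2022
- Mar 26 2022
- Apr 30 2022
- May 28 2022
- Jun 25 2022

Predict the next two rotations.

Jul 30 2022, Aug 27 2022

These are Saturdays with 28, 28, 35, 28, 28-day gaps.
Each is the final Saturday of its month — Jan 29 2022 is past the 28th, so '4th Saturday' doesn't fit.
July 2022 ends with Saturday Jul 30 2022.
August 2022 ends with Saturday Aug 27 2022.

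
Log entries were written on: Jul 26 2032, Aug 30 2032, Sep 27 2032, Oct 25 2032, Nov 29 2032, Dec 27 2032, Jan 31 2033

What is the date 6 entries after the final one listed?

Jul 25 2033

These are Mondays with 35, 28, 28, 35, 28, 35-day gaps.
Each is the final Monday of its month — Aug 30 2032 is past the 28th, so '4th Monday' doesn't fit.
Last Monday of February 2033: Feb 28 2033.
Last Monday of March 2033: Mar 28 2033.
Last Monday of April 2033: Apr 25 2033.
May 2033 ends with Monday May 30 2033.
Last Monday of June 2033: Jun 27 2033.
July 2033 ends with Monday Jul 25 2033.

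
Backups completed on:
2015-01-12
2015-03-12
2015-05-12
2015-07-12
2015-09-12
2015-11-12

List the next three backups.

2016-01-12, 2016-03-12, 2016-05-12

Each date is the 12th; the gaps (59, 61, 61, 62, 61) track the month lengths.
The rule is the 12th of every 2 months.
January 2016: 2016-01-12.
Next: March 2016 → 2016-03-12.
Next: May 2016 → 2016-05-12.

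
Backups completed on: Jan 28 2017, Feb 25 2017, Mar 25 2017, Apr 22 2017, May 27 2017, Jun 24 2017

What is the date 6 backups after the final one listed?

Gaps: 28, 28, 28, 35, 28 days — a mix of 28 and 35. Every date is a Saturday.
Each is the 4th Saturday of its month.
4th Saturday of July 2017: Jul 22 2017.
August 2017 — 4th Saturday is Aug 26 2017.
September 2017 — 4th Saturday is Sep 23 2017.
4th Saturday of October 2017: Oct 28 2017.
4th Saturday of November 2017: Nov 25 2017.
4th Saturday of December 2017: Dec 23 2017.

Dec 23 2017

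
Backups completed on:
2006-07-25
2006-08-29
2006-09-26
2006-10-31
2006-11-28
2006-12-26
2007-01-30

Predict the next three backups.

2007-02-27, 2007-03-27, 2007-04-24

Every date is a Tuesday; gaps 35, 28, 35, 28, 28, 35 days.
Each is the last Tuesday of its month (at least one falls on the 29th or later, ruling out '4th Tuesday').
Last Tuesday of February 2007: 2007-02-27.
March 2007 ends with Tuesday 2007-03-27.
April 2007 ends with Tuesday 2007-04-24.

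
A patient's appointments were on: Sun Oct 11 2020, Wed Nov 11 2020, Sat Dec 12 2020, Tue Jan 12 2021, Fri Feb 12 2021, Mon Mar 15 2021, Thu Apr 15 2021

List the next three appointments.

The spacing is 31, 31, 31, 31, 31, 31 days — always 31 days.
Thu Apr 15 2021 + 31 days = Sun May 16 2021.
Sun May 16 2021 + 31 days = Wed Jun 16 2021.
Wed Jun 16 2021 + 31 days = Sat Jul 17 2021.

Sun May 16 2021, Wed Jun 16 2021, Sat Jul 17 2021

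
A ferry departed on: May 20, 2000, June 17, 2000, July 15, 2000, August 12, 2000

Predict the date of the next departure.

The spacing is 28, 28, 28 days — always 28 days.
August 12, 2000 + 28 days = September 9, 2000.

September 9, 2000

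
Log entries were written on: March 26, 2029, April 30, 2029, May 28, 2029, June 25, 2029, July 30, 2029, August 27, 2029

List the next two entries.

Every date is a Monday; gaps 35, 28, 28, 35, 28 days.
Each is the last Monday of its month (at least one falls on the 29th or later, ruling out '4th Monday').
Last Monday of September 2029: September 24, 2029.
Last Monday of October 2029: October 29, 2029.

September 24, 2029; October 29, 2029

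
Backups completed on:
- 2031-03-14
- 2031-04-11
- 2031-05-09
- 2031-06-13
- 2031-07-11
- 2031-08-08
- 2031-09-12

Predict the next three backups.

All dates are Fridays, 28, 28, 35, 28, 28, 35 days apart.
Specifically, the 2nd Friday of each month.
October 2031 — 2nd Friday is 2031-10-10.
2nd Friday of November 2031: 2031-11-14.
2nd Friday of December 2031: 2031-12-12.

2031-10-10, 2031-11-14, 2031-12-12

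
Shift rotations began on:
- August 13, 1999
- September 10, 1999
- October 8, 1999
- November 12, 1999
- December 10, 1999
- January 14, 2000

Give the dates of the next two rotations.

February 11, 2000; March 10, 2000

All dates are Fridays, 28, 28, 35, 28, 35 days apart.
Specifically, the 2nd Friday of each month.
February 2000 — 2nd Friday is February 11, 2000.
2nd Friday of March 2000: March 10, 2000.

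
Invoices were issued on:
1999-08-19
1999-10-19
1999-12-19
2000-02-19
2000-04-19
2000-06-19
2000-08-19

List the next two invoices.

The day-of-month is always 19 (61, 61, 62, 60, 61, 61 days between events).
So this recurs on the 19th of every 2 months.
Next: October 2000 → 2000-10-19.
December 2000: 2000-12-19.

2000-10-19, 2000-12-19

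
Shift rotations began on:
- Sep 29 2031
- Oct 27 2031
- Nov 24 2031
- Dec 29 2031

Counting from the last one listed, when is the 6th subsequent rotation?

Every date is a Monday; gaps 28, 28, 35 days.
Each is the last Monday of its month (at least one falls on the 29th or later, ruling out '4th Monday').
January 2032 ends with Monday Jan 26 2032.
February 2032 ends with Monday Feb 23 2032.
March 2032 ends with Monday Mar 29 2032.
April 2032 ends with Monday Apr 26 2032.
May 2032 ends with Monday May 31 2032.
June 2032 ends with Monday Jun 28 2032.

Jun 28 2032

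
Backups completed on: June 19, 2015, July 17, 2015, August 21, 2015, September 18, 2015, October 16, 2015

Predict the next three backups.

Gaps: 28, 35, 28, 28 days — a mix of 28 and 35. Every date is a Friday.
Each is the 3rd Friday of its month.
3rd Friday of November 2015: November 20, 2015.
3rd Friday of December 2015: December 18, 2015.
January 2016 — 3rd Friday is January 15, 2016.

November 20, 2015; December 18, 2015; January 15, 2016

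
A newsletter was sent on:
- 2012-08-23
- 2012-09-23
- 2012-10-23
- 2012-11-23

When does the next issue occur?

Gaps: 31, 30, 31 days — not constant. Every event is on the 23rd of the month.
Pattern: the 23rd of each month.
Next: December 2012 → 2012-12-23.

2012-12-23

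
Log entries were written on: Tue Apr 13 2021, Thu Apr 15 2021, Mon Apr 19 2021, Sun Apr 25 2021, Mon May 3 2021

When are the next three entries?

Gaps: 2, 4, 6, 8 days — each gap is 2 larger than the previous one.
Next gap: 10 days. Mon May 3 2021 + 10 days = Thu May 13 2021.
Next gap: 12 days. Thu May 13 2021 + 12 days = Tue May 25 2021.
Next gap: 14 days. Tue May 25 2021 + 14 days = Tue Jun 8 2021.

Thu May 13 2021, Tue May 25 2021, Tue Jun 8 2021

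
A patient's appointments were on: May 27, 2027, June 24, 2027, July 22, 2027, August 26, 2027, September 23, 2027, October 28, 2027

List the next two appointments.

November 25, 2027; December 23, 2027

Gaps: 28, 28, 35, 28, 35 days — a mix of 28 and 35. Every date is a Thursday.
Each is the 4th Thursday of its month.
November 2027 — 4th Thursday is November 25, 2027.
4th Thursday of December 2027: December 23, 2027.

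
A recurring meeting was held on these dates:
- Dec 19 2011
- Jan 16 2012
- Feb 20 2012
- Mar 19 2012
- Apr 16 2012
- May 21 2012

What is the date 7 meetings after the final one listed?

Dec 17 2012

Gaps: 28, 35, 28, 28, 35 days — a mix of 28 and 35. Every date is a Monday.
Each is the 3rd Monday of its month.
June 2012 — 3rd Monday is Jun 18 2012.
July 2012 — 3rd Monday is Jul 16 2012.
August 2012 — 3rd Monday is Aug 20 2012.
September 2012 — 3rd Monday is Sep 17 2012.
October 2012 — 3rd Monday is Oct 15 2012.
November 2012 — 3rd Monday is Nov 19 2012.
3rd Monday of December 2012: Dec 17 2012.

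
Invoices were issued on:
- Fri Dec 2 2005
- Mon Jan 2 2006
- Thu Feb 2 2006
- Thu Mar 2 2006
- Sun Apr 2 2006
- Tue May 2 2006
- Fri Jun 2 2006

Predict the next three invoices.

Sun Jul 2 2006, Wed Aug 2 2006, Sat Sep 2 2006

Each date is the 2nd; the gaps (31, 31, 28, 31, 30, 31) track the month lengths.
The rule is the 2nd of each month.
July 2006: Sun Jul 2 2006.
Next: August 2006 → Wed Aug 2 2006.
September 2006: Sat Sep 2 2006.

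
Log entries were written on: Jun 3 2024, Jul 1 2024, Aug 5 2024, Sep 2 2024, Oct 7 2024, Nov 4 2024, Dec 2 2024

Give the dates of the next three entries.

Gaps: 28, 35, 28, 35, 28, 28 days — a mix of 28 and 35. Every date is a Monday.
Each is the 1st Monday of its month.
January 2025 — 1st Monday is Jan 6 2025.
1st Monday of February 2025: Feb 3 2025.
1st Monday of March 2025: Mar 3 2025.

Jan 6 2025, Feb 3 2025, Mar 3 2025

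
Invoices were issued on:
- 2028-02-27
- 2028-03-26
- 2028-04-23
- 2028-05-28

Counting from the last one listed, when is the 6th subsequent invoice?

Gaps: 28, 28, 35 days — a mix of 28 and 35. Every date is a Sunday.
Each is the 4th Sunday of its month.
4th Sunday of June 2028: 2028-06-25.
4th Sunday of July 2028: 2028-07-23.
4th Sunday of August 2028: 2028-08-27.
September 2028 — 4th Sunday is 2028-09-24.
October 2028 — 4th Sunday is 2028-10-22.
4th Sunday of November 2028: 2028-11-26.

2028-11-26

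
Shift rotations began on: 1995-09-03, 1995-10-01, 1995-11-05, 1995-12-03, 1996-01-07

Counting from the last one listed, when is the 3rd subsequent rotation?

All dates are Sundays, 28, 35, 28, 35 days apart.
Specifically, the 1st Sunday of each month.
1st Sunday of February 1996: 1996-02-04.
1st Sunday of March 1996: 1996-03-03.
April 1996 — 1st Sunday is 1996-04-07.

1996-04-07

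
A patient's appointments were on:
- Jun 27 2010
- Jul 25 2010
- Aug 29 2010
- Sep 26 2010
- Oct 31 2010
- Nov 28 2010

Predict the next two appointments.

Dec 26 2010, Jan 30 2011

All Sundays; the gaps (28, 35, 28, 35, 28) vary with month length.
This is the last Sunday of each month.
December 2010 ends with Sunday Dec 26 2010.
Last Sunday of January 2011: Jan 30 2011.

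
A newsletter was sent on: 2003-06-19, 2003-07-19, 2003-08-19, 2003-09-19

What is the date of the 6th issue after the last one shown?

The day-of-month is always 19 (30, 31, 31 days between events).
So this recurs on the 19th of each month.
Next: October 2003 → 2003-10-19.
Next: November 2003 → 2003-11-19.
December 2003: 2003-12-19.
January 2004: 2004-01-19.
Next: February 2004 → 2004-02-19.
Next: March 2004 → 2004-03-19.

2004-03-19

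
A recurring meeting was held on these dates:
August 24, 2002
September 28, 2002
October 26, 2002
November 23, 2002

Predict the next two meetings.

Gaps: 35, 28, 28 days — a mix of 28 and 35. Every date is a Saturday.
Each is the 4th Saturday of its month.
December 2002 — 4th Saturday is December 28, 2002.
4th Saturday of January 2003: January 25, 2003.

December 28, 2002; January 25, 2003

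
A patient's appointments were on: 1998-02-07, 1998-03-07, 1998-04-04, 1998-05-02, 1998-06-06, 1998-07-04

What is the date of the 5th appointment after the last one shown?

These are Saturdays at 28- or 35-day spacing (28, 28, 28, 35, 28).
The pattern: 1st Saturday of the month.
1st Saturday of August 1998: 1998-08-01.
September 1998 — 1st Saturday is 1998-09-05.
October 1998 — 1st Saturday is 1998-10-03.
November 1998 — 1st Saturday is 1998-11-07.
1st Saturday of December 1998: 1998-12-05.

1998-12-05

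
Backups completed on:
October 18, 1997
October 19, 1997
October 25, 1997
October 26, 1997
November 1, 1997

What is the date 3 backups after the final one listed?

November 9, 1997

Gaps: 1, 6, 1, 6 days — not constant, but cyclic with period 2.
The events fall on every Saturday and Sunday.
The following Sunday is November 2, 1997.
Next Saturday: November 8, 1997.
The following Sunday is November 9, 1997.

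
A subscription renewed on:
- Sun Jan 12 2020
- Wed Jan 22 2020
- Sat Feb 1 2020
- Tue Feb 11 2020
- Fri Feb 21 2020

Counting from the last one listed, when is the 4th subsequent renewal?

The spacing is 10, 10, 10, 10 days — always 10 days.
Fri Feb 21 2020 + 10 days = Mon Mar 2 2020.
Mon Mar 2 2020 + 10 days = Thu Mar 12 2020.
Thu Mar 12 2020 + 10 days = Sun Mar 22 2020.
Sun Mar 22 2020 + 10 days = Wed Apr 1 2020.

Wed Apr 1 2020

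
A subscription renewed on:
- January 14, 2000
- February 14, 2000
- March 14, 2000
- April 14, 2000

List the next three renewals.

Gaps: 31, 29, 31 days — not constant. Every event is on the 14th of the month.
Pattern: the 14th of each month.
Next: May 2000 → May 14, 2000.
June 2000: June 14, 2000.
July 2000: July 14, 2000.

May 14, 2000; June 14, 2000; July 14, 2000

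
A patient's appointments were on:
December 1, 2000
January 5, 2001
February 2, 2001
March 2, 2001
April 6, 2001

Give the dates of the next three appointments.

These are Fridays at 28- or 35-day spacing (35, 28, 28, 35).
The pattern: 1st Friday of the month.
1st Friday of May 2001: May 4, 2001.
1st Friday of June 2001: June 1, 2001.
1st Friday of July 2001: July 6, 2001.

May 4, 2001; June 1, 2001; July 6, 2001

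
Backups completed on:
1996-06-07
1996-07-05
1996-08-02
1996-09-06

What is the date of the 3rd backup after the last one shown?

1996-12-06

All dates are Fridays, 28, 28, 35 days apart.
Specifically, the 1st Friday of each month.
1st Friday of October 1996: 1996-10-04.
1st Friday of November 1996: 1996-11-01.
1st Friday of December 1996: 1996-12-06.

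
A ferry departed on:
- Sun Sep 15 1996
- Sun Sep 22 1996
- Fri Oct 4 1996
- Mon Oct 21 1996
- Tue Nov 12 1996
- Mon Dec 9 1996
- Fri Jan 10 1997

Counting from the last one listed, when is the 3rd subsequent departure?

Fri May 16 1997

Gaps: 7, 12, 17, 22, 27, 32 days — each gap is 5 larger than the previous one.
Next gap: 37 days. Fri Jan 10 1997 + 37 days = Sun Feb 16 1997.
Next gap: 42 days. Sun Feb 16 1997 + 42 days = Sun Mar 30 1997.
Next gap: 47 days. Sun Mar 30 1997 + 47 days = Fri May 16 1997.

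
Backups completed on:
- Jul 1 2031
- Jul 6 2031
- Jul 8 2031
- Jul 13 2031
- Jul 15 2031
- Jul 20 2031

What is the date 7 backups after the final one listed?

Aug 12 2031

Every event lands on a Tuesday or Sunday (gaps cycle 5, 2, 5, 2, 5).
So the schedule is: every Tuesday and Sunday.
The following Tuesday is Jul 22 2031.
Next Sunday: Jul 27 2031.
The following Tuesday is Jul 29 2031.
Next Sunday: Aug 3 2031.
The following Tuesday is Aug 5 2031.
Next Sunday: Aug 10 2031.
The following Tuesday is Aug 12 2031.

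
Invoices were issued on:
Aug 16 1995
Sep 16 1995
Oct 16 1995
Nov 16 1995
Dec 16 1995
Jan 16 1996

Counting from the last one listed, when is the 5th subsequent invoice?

Each date is the 16th; the gaps (31, 30, 31, 30, 31) track the month lengths.
The rule is the 16th of each month.
February 1996: Feb 16 1996.
Next: March 1996 → Mar 16 1996.
April 1996: Apr 16 1996.
Next: May 1996 → May 16 1996.
June 1996: Jun 16 1996.

Jun 16 1996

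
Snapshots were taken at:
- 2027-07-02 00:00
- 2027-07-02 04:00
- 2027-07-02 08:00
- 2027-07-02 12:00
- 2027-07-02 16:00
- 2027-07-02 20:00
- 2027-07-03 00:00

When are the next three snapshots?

2027-07-03 04:00, 2027-07-03 08:00, 2027-07-03 12:00

Spacing: 4, 4, 4, 4, 4, 4 h — constant 4 h.
2027-07-03 00:00 + 4 h = 2027-07-03 04:00.
2027-07-03 04:00 + 4 h = 2027-07-03 08:00.
2027-07-03 08:00 + 4 h = 2027-07-03 12:00.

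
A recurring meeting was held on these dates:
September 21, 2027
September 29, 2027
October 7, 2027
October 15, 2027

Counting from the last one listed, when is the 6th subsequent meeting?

December 2, 2027

Every event comes 8 days after the last (8, 8, 8).
October 15, 2027 + 8 days = October 23, 2027.
October 23, 2027 + 8 days = October 31, 2027.
October 31, 2027 + 8 days = November 8, 2027.
November 8, 2027 + 8 days = November 16, 2027.
November 16, 2027 + 8 days = November 24, 2027.
November 24, 2027 + 8 days = December 2, 2027.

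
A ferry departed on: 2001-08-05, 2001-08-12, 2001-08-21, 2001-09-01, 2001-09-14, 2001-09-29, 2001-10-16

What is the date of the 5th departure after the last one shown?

Gaps: 7, 9, 11, 13, 15, 17 days — each gap is 2 larger than the previous one.
Next gap: 19 days. 2001-10-16 + 19 days = 2001-11-04.
Next gap: 21 days. 2001-11-04 + 21 days = 2001-11-25.
Next gap: 23 days. 2001-11-25 + 23 days = 2001-12-18.
Next gap: 25 days. 2001-12-18 + 25 days = 2002-01-12.
Next gap: 27 days. 2002-01-12 + 27 days = 2002-02-08.

2002-02-08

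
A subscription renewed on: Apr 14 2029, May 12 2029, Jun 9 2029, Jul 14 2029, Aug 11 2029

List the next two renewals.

Gaps: 28, 28, 35, 28 days — a mix of 28 and 35. Every date is a Saturday.
Each is the 2nd Saturday of its month.
2nd Saturday of September 2029: Sep 8 2029.
2nd Saturday of October 2029: Oct 13 2029.

Sep 8 2029, Oct 13 2029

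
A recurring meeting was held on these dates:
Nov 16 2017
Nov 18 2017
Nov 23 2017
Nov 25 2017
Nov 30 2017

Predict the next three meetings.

Every event lands on a Thursday or Saturday (gaps cycle 2, 5, 2, 5).
So the schedule is: every Thursday and Saturday.
The following Saturday is Dec 2 2017.
Next Thursday: Dec 7 2017.
The following Saturday is Dec 9 2017.

Dec 2 2017, Dec 7 2017, Dec 9 2017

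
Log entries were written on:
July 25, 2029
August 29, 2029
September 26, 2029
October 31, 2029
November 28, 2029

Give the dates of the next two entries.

These are Wednesdays with 35, 28, 35, 28-day gaps.
Each is the final Wednesday of its month — August 29, 2029 is past the 28th, so '4th Wednesday' doesn't fit.
Last Wednesday of December 2029: December 26, 2029.
Last Wednesday of January 2030: January 30, 2030.

December 26, 2029; January 30, 2030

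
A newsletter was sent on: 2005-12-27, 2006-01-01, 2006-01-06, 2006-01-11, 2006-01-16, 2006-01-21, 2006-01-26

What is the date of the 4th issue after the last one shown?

2006-02-15

The spacing is 5, 5, 5, 5, 5, 5 days — always 5 days.
2006-01-26 + 5 days = 2006-01-31.
2006-01-31 + 5 days = 2006-02-05.
2006-02-05 + 5 days = 2006-02-10.
2006-02-10 + 5 days = 2006-02-15.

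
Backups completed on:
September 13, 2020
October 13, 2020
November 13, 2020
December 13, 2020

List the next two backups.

January 13, 2021; February 13, 2021

The day-of-month is always 13 (30, 31, 30 days between events).
So this recurs on the 13th of each month.
January 2021: January 13, 2021.
February 2021: February 13, 2021.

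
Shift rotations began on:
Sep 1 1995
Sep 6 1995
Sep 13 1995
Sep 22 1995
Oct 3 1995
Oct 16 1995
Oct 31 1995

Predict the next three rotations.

Nov 17 1995, Dec 6 1995, Dec 27 1995

Intervals are 5, 7, 9, 11, 13, 15 days — an arithmetic progression with common difference 2.
Next gap: 17 days. Oct 31 1995 + 17 days = Nov 17 1995.
Next gap: 19 days. Nov 17 1995 + 19 days = Dec 6 1995.
Next gap: 21 days. Dec 6 1995 + 21 days = Dec 27 1995.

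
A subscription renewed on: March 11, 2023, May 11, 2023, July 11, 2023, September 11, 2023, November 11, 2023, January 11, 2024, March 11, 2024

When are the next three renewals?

Each date is the 11th; the gaps (61, 61, 62, 61, 61, 60) track the month lengths.
The rule is the 11th of every 2 months.
May 2024: May 11, 2024.
Next: July 2024 → July 11, 2024.
Next: September 2024 → September 11, 2024.

May 11, 2024; July 11, 2024; September 11, 2024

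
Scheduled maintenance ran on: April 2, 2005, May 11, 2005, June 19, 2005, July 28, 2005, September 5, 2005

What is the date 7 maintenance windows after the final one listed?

Gaps between consecutive events: 39, 39, 39, 39 days — a constant 39-day interval.
September 5, 2005 + 39 days = October 14, 2005.
October 14, 2005 + 39 days = November 22, 2005.
November 22, 2005 + 39 days = December 31, 2005.
December 31, 2005 + 39 days = February 8, 2006.
February 8, 2006 + 39 days = March 19, 2006.
March 19, 2006 + 39 days = April 27, 2006.
April 27, 2006 + 39 days = June 5, 2006.

June 5, 2006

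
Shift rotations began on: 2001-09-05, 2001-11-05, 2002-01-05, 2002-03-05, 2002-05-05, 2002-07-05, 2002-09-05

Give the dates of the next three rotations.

2002-11-05, 2003-01-05, 2003-03-05

The day-of-month is always 5 (61, 61, 59, 61, 61, 62 days between events).
So this recurs on the 5th of every 2 months.
Next: November 2002 → 2002-11-05.
Next: January 2003 → 2003-01-05.
Next: March 2003 → 2003-03-05.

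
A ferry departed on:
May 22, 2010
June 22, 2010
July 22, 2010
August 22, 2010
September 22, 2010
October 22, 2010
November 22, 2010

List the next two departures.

Gaps: 31, 30, 31, 31, 30, 31 days — not constant. Every event is on the 22nd of the month.
Pattern: the 22nd of each month.
Next: December 2010 → December 22, 2010.
January 2011: January 22, 2011.

December 22, 2010; January 22, 2011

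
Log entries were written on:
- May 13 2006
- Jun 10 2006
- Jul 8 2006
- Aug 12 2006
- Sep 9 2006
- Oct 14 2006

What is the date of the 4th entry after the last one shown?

Gaps: 28, 28, 35, 28, 35 days — a mix of 28 and 35. Every date is a Saturday.
Each is the 2nd Saturday of its month.
November 2006 — 2nd Saturday is Nov 11 2006.
2nd Saturday of December 2006: Dec 9 2006.
2nd Saturday of January 2007: Jan 13 2007.
February 2007 — 2nd Saturday is Feb 10 2007.

Feb 10 2007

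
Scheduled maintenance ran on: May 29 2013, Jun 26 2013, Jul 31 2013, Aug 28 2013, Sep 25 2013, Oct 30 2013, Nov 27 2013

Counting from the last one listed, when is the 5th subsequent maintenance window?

Apr 30 2014

All Wednesdays; the gaps (28, 35, 28, 28, 35, 28) vary with month length.
This is the last Wednesday of each month.
Last Wednesday of December 2013: Dec 25 2013.
Last Wednesday of January 2014: Jan 29 2014.
Last Wednesday of February 2014: Feb 26 2014.
March 2014 ends with Wednesday Mar 26 2014.
Last Wednesday of April 2014: Apr 30 2014.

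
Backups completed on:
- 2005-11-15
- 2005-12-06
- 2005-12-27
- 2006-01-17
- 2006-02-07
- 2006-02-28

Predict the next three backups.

2006-03-21, 2006-04-11, 2006-05-02

Gaps between consecutive events: 21, 21, 21, 21, 21 days — a constant 21-day interval.
2006-02-28 + 21 days = 2006-03-21.
2006-03-21 + 21 days = 2006-04-11.
2006-04-11 + 21 days = 2006-05-02.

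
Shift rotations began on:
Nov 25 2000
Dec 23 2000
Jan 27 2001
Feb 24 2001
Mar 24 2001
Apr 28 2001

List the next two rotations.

May 26 2001, Jun 23 2001

Gaps: 28, 35, 28, 28, 35 days — a mix of 28 and 35. Every date is a Saturday.
Each is the 4th Saturday of its month.
May 2001 — 4th Saturday is May 26 2001.
June 2001 — 4th Saturday is Jun 23 2001.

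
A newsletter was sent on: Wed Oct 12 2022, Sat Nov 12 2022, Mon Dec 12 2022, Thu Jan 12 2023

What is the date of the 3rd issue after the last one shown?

Wed Apr 12 2023

The day-of-month is always 12 (31, 30, 31 days between events).
So this recurs on the 12th of each month.
February 2023: Sun Feb 12 2023.
Next: March 2023 → Sun Mar 12 2023.
Next: April 2023 → Wed Apr 12 2023.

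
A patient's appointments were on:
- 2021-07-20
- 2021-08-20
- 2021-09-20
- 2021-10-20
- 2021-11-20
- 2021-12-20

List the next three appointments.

2022-01-20, 2022-02-20, 2022-03-20

Gaps: 31, 31, 30, 31, 30 days — not constant. Every event is on the 20th of the month.
Pattern: the 20th of each month.
Next: January 2022 → 2022-01-20.
Next: February 2022 → 2022-02-20.
Next: March 2022 → 2022-03-20.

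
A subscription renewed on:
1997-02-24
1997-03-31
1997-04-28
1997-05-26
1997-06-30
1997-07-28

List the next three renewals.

These are Mondays with 35, 28, 28, 35, 28-day gaps.
Each is the final Monday of its month — 1997-03-31 is past the 28th, so '4th Monday' doesn't fit.
Last Monday of August 1997: 1997-08-25.
Last Monday of September 1997: 1997-09-29.
Last Monday of October 1997: 1997-10-27.

1997-08-25, 1997-09-29, 1997-10-27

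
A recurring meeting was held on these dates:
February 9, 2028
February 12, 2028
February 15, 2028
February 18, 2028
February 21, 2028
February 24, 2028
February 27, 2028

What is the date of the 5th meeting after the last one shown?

Gaps between consecutive events: 3, 3, 3, 3, 3, 3 days — a constant 3-day interval.
February 27, 2028 + 3 days = March 1, 2028.
March 1, 2028 + 3 days = March 4, 2028.
March 4, 2028 + 3 days = March 7, 2028.
March 7, 2028 + 3 days = March 10, 2028.
March 10, 2028 + 3 days = March 13, 2028.

March 13, 2028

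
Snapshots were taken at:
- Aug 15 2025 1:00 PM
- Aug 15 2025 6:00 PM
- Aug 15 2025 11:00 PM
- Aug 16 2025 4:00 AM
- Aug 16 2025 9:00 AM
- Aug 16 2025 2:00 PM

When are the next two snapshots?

Aug 16 2025 7:00 PM, Aug 17 2025 12:00 AM

Gaps: 5, 5, 5, 5, 5 hours — each event is 5 hours after the previous one.
Aug 16 2025 2:00 PM + 5 h = Aug 16 2025 7:00 PM.
Aug 16 2025 7:00 PM + 5 h = Aug 17 2025 12:00 AM.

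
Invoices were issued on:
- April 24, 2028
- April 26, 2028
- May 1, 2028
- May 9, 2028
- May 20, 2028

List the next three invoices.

June 3, 2028; June 20, 2028; July 10, 2028

The spacing grows by 3 each time: 2, 5, 8, 11 days.
Next gap: 14 days. May 20, 2028 + 14 days = June 3, 2028.
Next gap: 17 days. June 3, 2028 + 17 days = June 20, 2028.
Next gap: 20 days. June 20, 2028 + 20 days = July 10, 2028.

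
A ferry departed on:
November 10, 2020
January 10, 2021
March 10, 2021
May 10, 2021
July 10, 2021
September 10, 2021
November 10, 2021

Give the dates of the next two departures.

January 10, 2022; March 10, 2022

Each date is the 10th; the gaps (61, 59, 61, 61, 62, 61) track the month lengths.
The rule is the 10th of every 2 months.
January 2022: January 10, 2022.
Next: March 2022 → March 10, 2022.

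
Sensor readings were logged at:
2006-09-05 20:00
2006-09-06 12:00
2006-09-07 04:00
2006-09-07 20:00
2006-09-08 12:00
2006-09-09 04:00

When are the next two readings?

2006-09-09 20:00, 2006-09-10 12:00

Gaps: 16, 16, 16, 16, 16 hours — each event is 16 hours after the previous one.
2006-09-09 04:00 + 16 h = 2006-09-09 20:00.
2006-09-09 20:00 + 16 h = 2006-09-10 12:00.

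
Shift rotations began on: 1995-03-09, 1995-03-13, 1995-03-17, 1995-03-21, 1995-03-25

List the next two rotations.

The spacing is 4, 4, 4, 4 days — always 4 days.
1995-03-25 + 4 days = 1995-03-29.
1995-03-29 + 4 days = 1995-04-02.

1995-03-29, 1995-04-02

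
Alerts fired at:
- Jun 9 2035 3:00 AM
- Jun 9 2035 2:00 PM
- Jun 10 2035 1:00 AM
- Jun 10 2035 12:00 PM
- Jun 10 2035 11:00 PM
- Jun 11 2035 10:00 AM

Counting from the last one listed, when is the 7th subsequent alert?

Gaps: 11, 11, 11, 11, 11 hours — each event is 11 hours after the previous one.
Jun 11 2035 10:00 AM + 11 h = Jun 11 2035 9:00 PM.
Jun 11 2035 9:00 PM + 11 h = Jun 12 2035 8:00 AM.
Jun 12 2035 8:00 AM + 11 h = Jun 12 2035 7:00 PM.
Jun 12 2035 7:00 PM + 11 h = Jun 13 2035 6:00 AM.
Jun 13 2035 6:00 AM + 11 h = Jun 13 2035 5:00 PM.
Jun 13 2035 5:00 PM + 11 h = Jun 14 2035 4:00 AM.
Jun 14 2035 4:00 AM + 11 h = Jun 14 2035 3:00 PM.

Jun 14 2035 3:00 PM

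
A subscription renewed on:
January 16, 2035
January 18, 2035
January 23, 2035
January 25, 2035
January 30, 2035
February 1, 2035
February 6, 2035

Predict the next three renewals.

February 8, 2035; February 13, 2035; February 15, 2035

Every event lands on a Tuesday or Thursday (gaps cycle 2, 5, 2, 5, 2, 5).
So the schedule is: every Tuesday and Thursday.
Next Thursday: February 8, 2035.
The following Tuesday is February 13, 2035.
Next Thursday: February 15, 2035.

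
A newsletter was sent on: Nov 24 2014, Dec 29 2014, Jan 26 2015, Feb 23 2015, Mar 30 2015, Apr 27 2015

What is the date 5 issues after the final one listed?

Sep 28 2015

These are Mondays with 35, 28, 28, 35, 28-day gaps.
Each is the final Monday of its month — Dec 29 2014 is past the 28th, so '4th Monday' doesn't fit.
May 2015 ends with Monday May 25 2015.
June 2015 ends with Monday Jun 29 2015.
July 2015 ends with Monday Jul 27 2015.
August 2015 ends with Monday Aug 31 2015.
Last Monday of September 2015: Sep 28 2015.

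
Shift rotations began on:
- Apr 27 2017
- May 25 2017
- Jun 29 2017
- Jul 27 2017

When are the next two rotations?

Aug 31 2017, Sep 28 2017

These are Thursdays with 28, 35, 28-day gaps.
Each is the final Thursday of its month — Jun 29 2017 is past the 28th, so '4th Thursday' doesn't fit.
Last Thursday of August 2017: Aug 31 2017.
September 2017 ends with Thursday Sep 28 2017.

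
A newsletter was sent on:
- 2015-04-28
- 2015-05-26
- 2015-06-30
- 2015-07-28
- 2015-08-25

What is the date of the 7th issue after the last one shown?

All Tuesdays; the gaps (28, 35, 28, 28) vary with month length.
This is the last Tuesday of each month.
Last Tuesday of September 2015: 2015-09-29.
October 2015 ends with Tuesday 2015-10-27.
November 2015 ends with Tuesday 2015-11-24.
December 2015 ends with Tuesday 2015-12-29.
January 2016 ends with Tuesday 2016-01-26.
Last Tuesday of February 2016: 2016-02-23.
Last Tuesday of March 2016: 2016-03-29.

2016-03-29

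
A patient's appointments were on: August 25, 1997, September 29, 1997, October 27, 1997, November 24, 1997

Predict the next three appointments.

December 29, 1997; January 26, 1998; February 23, 1998

Every date is a Monday; gaps 35, 28, 28 days.
Each is the last Monday of its month (at least one falls on the 29th or later, ruling out '4th Monday').
Last Monday of December 1997: December 29, 1997.
Last Monday of January 1998: January 26, 1998.
February 1998 ends with Monday February 23, 1998.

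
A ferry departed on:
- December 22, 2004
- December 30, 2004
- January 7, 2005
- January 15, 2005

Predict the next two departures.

January 23, 2005; January 31, 2005

The spacing is 8, 8, 8 days — always 8 days.
January 15, 2005 + 8 days = January 23, 2005.
January 23, 2005 + 8 days = January 31, 2005.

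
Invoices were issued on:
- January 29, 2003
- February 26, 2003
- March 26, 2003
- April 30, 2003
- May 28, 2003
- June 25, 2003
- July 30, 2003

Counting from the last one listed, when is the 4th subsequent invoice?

These are Wednesdays with 28, 28, 35, 28, 28, 35-day gaps.
Each is the final Wednesday of its month — January 29, 2003 is past the 28th, so '4th Wednesday' doesn't fit.
Last Wednesday of August 2003: August 27, 2003.
September 2003 ends with Wednesday September 24, 2003.
Last Wednesday of October 2003: October 29, 2003.
November 2003 ends with Wednesday November 26, 2003.

November 26, 2003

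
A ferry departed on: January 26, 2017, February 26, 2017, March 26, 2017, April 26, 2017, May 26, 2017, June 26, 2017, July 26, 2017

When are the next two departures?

The day-of-month is always 26 (31, 28, 31, 30, 31, 30 days between events).
So this recurs on the 26th of each month.
Next: August 2017 → August 26, 2017.
September 2017: September 26, 2017.

August 26, 2017; September 26, 2017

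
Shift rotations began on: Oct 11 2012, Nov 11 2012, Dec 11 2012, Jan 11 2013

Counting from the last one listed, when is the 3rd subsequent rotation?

Each date is the 11th; the gaps (31, 30, 31) track the month lengths.
The rule is the 11th of each month.
February 2013: Feb 11 2013.
Next: March 2013 → Mar 11 2013.
April 2013: Apr 11 2013.

Apr 11 2013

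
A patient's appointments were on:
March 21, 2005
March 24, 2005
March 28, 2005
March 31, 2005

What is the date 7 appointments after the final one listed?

Every event lands on a Monday or Thursday (gaps cycle 3, 4, 3).
So the schedule is: every Monday and Thursday.
The following Monday is April 4, 2005.
The following Thursday is April 7, 2005.
Next Monday: April 11, 2005.
Next Thursday: April 14, 2005.
The following Monday is April 18, 2005.
The following Thursday is April 21, 2005.
The following Monday is April 25, 2005.

April 25, 2005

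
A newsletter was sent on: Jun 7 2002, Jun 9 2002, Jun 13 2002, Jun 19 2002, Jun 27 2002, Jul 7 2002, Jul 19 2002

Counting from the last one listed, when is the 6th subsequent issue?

The spacing grows by 2 each time: 2, 4, 6, 8, 10, 12 days.
Next gap: 14 days. Jul 19 2002 + 14 days = Aug 2 2002.
Next gap: 16 days. Aug 2 2002 + 16 days = Aug 18 2002.
Next gap: 18 days. Aug 18 2002 + 18 days = Sep 5 2002.
Next gap: 20 days. Sep 5 2002 + 20 days = Sep 25 2002.
Next gap: 22 days. Sep 25 2002 + 22 days = Oct 17 2002.
Next gap: 24 days. Oct 17 2002 + 24 days = Nov 10 2002.

Nov 10 2002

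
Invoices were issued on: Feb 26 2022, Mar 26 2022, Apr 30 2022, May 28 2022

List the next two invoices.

All Saturdays; the gaps (28, 35, 28) vary with month length.
This is the last Saturday of each month.
Last Saturday of June 2022: Jun 25 2022.
July 2022 ends with Saturday Jul 30 2022.

Jun 25 2022, Jul 30 2022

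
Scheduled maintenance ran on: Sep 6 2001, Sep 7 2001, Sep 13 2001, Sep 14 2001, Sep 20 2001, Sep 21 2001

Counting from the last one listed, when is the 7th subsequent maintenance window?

Oct 18 2001

The gap pattern 1, 6, 1, 6, 1 repeats every 2 events.
These are the Thursdays and Fridays of each week.
Next Thursday: Sep 27 2001.
Next Friday: Sep 28 2001.
Next Thursday: Oct 4 2001.
Next Friday: Oct 5 2001.
Next Thursday: Oct 11 2001.
Next Friday: Oct 12 2001.
The following Thursday is Oct 18 2001.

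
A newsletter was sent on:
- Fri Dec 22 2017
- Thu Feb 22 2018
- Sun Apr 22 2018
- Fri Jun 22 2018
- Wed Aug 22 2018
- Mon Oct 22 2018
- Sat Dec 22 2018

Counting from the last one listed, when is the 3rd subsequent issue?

Sat Jun 22 2019

The day-of-month is always 22 (62, 59, 61, 61, 61, 61 days between events).
So this recurs on the 22nd of every 2 months.
February 2019: Fri Feb 22 2019.
April 2019: Mon Apr 22 2019.
June 2019: Sat Jun 22 2019.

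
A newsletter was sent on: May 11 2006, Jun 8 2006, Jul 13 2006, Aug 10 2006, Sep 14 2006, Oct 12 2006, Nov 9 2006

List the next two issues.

All dates are Thursdays, 28, 35, 28, 35, 28, 28 days apart.
Specifically, the 2nd Thursday of each month.
2nd Thursday of December 2006: Dec 14 2006.
January 2007 — 2nd Thursday is Jan 11 2007.

Dec 14 2006, Jan 11 2007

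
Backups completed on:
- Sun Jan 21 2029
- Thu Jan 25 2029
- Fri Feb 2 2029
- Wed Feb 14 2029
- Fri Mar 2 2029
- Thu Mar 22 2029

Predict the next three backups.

Sun Apr 15 2029, Sun May 13 2029, Thu Jun 14 2029

Intervals are 4, 8, 12, 16, 20 days — an arithmetic progression with common difference 4.
Next gap: 24 days. Thu Mar 22 2029 + 24 days = Sun Apr 15 2029.
Next gap: 28 days. Sun Apr 15 2029 + 28 days = Sun May 13 2029.
Next gap: 32 days. Sun May 13 2029 + 32 days = Thu Jun 14 2029.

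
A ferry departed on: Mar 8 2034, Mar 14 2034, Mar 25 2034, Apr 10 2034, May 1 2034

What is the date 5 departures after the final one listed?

Gaps: 6, 11, 16, 21 days — each gap is 5 larger than the previous one.
Next gap: 26 days. May 1 2034 + 26 days = May 27 2034.
Next gap: 31 days. May 27 2034 + 31 days = Jun 27 2034.
Next gap: 36 days. Jun 27 2034 + 36 days = Aug 2 2034.
Next gap: 41 days. Aug 2 2034 + 41 days = Sep 12 2034.
Next gap: 46 days. Sep 12 2034 + 46 days = Oct 28 2034.

Oct 28 2034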